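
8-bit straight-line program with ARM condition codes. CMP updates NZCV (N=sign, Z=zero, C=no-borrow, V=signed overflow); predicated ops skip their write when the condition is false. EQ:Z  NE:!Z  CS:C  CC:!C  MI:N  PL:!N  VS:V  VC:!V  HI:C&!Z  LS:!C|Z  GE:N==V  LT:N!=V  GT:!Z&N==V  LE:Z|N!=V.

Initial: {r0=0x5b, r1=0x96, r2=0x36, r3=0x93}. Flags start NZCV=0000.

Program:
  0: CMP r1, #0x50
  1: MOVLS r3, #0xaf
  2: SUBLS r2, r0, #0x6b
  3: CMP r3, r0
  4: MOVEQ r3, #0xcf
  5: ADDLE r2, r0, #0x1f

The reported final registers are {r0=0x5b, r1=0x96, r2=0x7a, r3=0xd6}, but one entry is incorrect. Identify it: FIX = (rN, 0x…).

0: ✓ CMP  NZCV=0011
1: · MOVLS
2: · SUBLS
3: ✓ CMP  NZCV=0011
4: · MOVEQ
5: ✓ ADDLE  r2←0x7a

FIX = (r3, 0x93)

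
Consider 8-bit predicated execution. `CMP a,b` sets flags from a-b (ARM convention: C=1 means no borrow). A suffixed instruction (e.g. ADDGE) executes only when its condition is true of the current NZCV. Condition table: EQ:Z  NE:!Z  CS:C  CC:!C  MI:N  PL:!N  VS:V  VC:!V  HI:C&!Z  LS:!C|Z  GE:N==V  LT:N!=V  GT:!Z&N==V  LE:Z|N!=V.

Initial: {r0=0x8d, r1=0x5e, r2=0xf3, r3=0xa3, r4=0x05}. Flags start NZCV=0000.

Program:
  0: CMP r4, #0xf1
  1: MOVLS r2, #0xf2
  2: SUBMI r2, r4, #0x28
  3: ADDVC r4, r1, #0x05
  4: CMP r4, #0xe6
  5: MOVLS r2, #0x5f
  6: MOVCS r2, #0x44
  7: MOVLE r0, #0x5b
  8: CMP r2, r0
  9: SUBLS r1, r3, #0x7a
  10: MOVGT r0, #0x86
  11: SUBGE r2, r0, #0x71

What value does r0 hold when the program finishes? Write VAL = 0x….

VAL = 0x86

0: ✓ CMP  NZCV=0000
1: ✓ MOVLS  r2←0xf2
2: · SUBMI
3: ✓ ADDVC  r4←0x63
4: ✓ CMP  NZCV=0000
5: ✓ MOVLS  r2←0x5f
6: · MOVCS
7: · MOVLE
8: ✓ CMP  NZCV=1001
9: ✓ SUBLS  r1←0x29
10: ✓ MOVGT  r0←0x86
11: ✓ SUBGE  r2←0x15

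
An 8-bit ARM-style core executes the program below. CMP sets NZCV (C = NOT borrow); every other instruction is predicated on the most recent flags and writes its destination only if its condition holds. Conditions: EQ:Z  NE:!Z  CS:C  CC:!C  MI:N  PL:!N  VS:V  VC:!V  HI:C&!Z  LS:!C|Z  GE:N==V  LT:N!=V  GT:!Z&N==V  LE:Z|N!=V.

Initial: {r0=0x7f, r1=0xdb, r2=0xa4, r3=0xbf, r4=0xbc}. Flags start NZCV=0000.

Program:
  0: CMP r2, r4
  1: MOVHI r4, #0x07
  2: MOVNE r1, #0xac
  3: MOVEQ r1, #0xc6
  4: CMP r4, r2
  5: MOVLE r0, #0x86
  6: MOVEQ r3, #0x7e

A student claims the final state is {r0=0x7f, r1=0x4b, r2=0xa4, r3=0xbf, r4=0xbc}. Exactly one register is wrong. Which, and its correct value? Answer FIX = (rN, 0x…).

[0] flags=1000 → (cmp)
[1] flags=1000 HI?F → skip
[2] flags=1000 NE?T → r1=0xac
[3] flags=1000 EQ?F → skip
[4] flags=0010 → (cmp)
[5] flags=0010 LE?F → skip
[6] flags=0010 EQ?F → skip

FIX = (r1, 0xac)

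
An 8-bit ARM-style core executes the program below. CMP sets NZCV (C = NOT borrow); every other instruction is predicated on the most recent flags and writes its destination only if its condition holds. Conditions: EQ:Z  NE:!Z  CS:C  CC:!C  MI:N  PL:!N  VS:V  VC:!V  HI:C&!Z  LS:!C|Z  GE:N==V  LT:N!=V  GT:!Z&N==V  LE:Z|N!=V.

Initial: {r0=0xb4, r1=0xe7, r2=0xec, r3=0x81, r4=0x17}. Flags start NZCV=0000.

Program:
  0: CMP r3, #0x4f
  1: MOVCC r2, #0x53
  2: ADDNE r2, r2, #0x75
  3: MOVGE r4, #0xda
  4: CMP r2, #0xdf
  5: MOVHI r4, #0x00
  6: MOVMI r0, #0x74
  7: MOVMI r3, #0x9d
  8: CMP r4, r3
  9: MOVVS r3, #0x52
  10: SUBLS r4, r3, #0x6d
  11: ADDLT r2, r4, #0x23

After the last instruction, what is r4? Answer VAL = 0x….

VAL = 0x30

[0] flags=0011 → (cmp)
[1] flags=0011 CC?F → skip
[2] flags=0011 NE?T → r2=0x61
[3] flags=0011 GE?F → skip
[4] flags=1001 → (cmp)
[5] flags=1001 HI?F → skip
[6] flags=1001 MI?T → r0=0x74
[7] flags=1001 MI?T → r3=0x9d
[8] flags=0000 → (cmp)
[9] flags=0000 VS?F → skip
[10] flags=0000 LS?T → r4=0x30
[11] flags=0000 LT?F → skip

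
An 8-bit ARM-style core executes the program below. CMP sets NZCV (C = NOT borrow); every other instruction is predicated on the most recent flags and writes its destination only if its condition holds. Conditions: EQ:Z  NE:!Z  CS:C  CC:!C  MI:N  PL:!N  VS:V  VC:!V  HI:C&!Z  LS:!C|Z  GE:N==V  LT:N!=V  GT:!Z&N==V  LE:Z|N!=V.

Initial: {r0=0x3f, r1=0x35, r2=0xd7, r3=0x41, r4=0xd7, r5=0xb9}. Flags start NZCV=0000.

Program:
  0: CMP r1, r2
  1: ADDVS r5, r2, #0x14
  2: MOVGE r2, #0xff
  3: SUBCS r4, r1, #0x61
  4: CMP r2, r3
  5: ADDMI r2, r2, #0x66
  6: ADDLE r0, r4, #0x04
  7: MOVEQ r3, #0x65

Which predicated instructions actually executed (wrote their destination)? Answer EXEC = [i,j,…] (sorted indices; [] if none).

0: ✓ CMP  NZCV=0000
1: · ADDVS
2: ✓ MOVGE  r2←0xff
3: · SUBCS
4: ✓ CMP  NZCV=1010
5: ✓ ADDMI  r2←0x65
6: ✓ ADDLE  r0←0xdb
7: · MOVEQ

EXEC = [2,5,6]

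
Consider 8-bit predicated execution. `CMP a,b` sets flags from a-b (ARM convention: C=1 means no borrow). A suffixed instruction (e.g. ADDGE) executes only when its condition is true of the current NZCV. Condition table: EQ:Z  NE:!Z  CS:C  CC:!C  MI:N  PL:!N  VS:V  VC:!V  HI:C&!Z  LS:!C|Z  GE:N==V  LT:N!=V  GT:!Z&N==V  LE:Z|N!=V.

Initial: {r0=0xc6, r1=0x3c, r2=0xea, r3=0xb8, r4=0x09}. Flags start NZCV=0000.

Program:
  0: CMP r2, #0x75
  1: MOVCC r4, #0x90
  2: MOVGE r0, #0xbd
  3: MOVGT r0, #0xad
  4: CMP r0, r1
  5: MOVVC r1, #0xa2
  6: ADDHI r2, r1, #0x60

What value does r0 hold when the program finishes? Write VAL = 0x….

VAL = 0xc6

0: ✓ CMP  NZCV=0011
1: · MOVCC
2: · MOVGE
3: · MOVGT
4: ✓ CMP  NZCV=1010
5: ✓ MOVVC  r1←0xa2
6: ✓ ADDHI  r2←0x02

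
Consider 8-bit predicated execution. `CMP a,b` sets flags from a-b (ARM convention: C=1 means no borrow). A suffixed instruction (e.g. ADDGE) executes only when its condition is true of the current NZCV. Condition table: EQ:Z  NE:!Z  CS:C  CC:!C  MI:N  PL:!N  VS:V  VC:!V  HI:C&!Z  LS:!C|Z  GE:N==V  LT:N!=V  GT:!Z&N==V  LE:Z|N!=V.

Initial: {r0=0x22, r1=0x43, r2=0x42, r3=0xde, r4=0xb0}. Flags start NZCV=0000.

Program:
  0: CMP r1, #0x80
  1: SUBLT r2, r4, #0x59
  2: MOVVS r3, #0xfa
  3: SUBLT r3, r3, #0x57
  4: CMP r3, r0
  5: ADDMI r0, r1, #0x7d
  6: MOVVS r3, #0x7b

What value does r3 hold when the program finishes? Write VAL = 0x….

[0] flags=1001 → (cmp)
[1] flags=1001 LT?F → skip
[2] flags=1001 VS?T → r3=0xfa
[3] flags=1001 LT?F → skip
[4] flags=1010 → (cmp)
[5] flags=1010 MI?T → r0=0xc0
[6] flags=1010 VS?F → skip

VAL = 0xfa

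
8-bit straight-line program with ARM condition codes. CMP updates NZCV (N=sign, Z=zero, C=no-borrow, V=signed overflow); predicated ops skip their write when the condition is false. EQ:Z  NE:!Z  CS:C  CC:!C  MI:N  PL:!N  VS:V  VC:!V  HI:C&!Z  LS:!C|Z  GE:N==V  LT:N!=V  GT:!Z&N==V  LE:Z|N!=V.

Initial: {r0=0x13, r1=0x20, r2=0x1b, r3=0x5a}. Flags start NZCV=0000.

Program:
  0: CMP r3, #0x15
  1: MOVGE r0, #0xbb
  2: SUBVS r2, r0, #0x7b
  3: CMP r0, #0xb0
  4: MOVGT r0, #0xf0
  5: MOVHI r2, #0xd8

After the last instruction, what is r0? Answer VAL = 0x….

VAL = 0xf0

0: ✓ CMP  NZCV=0010
1: ✓ MOVGE  r0←0xbb
2: · SUBVS
3: ✓ CMP  NZCV=0010
4: ✓ MOVGT  r0←0xf0
5: ✓ MOVHI  r2←0xd8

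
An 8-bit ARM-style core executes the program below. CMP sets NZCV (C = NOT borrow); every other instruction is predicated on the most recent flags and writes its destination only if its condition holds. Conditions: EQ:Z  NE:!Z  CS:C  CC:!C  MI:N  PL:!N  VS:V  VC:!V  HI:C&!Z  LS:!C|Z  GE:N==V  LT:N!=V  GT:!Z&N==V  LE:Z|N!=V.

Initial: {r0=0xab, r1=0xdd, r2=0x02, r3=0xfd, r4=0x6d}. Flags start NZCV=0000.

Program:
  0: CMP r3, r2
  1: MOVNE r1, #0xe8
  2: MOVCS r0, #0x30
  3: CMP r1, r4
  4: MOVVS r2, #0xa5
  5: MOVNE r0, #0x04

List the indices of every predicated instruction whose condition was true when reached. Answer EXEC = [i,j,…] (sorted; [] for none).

[0] flags=1010 → (cmp)
[1] flags=1010 NE?T → r1=0xe8
[2] flags=1010 CS?T → r0=0x30
[3] flags=0011 → (cmp)
[4] flags=0011 VS?T → r2=0xa5
[5] flags=0011 NE?T → r0=0x04

EXEC = [1,2,4,5]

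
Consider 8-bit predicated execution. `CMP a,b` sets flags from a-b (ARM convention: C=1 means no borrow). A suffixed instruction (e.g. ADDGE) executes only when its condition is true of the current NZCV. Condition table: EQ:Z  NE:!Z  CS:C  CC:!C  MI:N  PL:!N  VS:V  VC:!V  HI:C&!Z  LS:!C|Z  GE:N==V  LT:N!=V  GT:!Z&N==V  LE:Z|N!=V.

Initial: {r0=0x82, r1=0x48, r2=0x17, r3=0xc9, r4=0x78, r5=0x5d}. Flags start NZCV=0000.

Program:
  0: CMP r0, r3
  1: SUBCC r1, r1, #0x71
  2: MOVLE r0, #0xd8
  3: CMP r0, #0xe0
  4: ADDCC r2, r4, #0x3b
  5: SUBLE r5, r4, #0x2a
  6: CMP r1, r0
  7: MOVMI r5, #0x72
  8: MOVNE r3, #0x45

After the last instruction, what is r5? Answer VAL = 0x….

0: ✓ CMP  NZCV=1000
1: ✓ SUBCC  r1←0xd7
2: ✓ MOVLE  r0←0xd8
3: ✓ CMP  NZCV=1000
4: ✓ ADDCC  r2←0xb3
5: ✓ SUBLE  r5←0x4e
6: ✓ CMP  NZCV=1000
7: ✓ MOVMI  r5←0x72
8: ✓ MOVNE  r3←0x45

VAL = 0x72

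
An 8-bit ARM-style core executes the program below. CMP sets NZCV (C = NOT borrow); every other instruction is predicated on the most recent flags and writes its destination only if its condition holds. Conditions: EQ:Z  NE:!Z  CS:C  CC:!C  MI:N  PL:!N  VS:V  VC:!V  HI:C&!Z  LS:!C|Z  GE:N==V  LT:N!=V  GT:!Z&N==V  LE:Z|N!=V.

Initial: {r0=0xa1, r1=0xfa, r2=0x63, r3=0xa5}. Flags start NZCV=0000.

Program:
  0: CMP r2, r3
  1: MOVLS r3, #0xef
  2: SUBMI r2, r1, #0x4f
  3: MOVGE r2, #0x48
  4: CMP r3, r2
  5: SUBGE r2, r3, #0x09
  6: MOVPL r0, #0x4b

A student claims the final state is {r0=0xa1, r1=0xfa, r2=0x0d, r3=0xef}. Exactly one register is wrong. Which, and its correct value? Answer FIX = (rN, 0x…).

FIX = (r2, 0x48)

0: ✓ CMP  NZCV=1001
1: ✓ MOVLS  r3←0xef
2: ✓ SUBMI  r2←0xab
3: ✓ MOVGE  r2←0x48
4: ✓ CMP  NZCV=1010
5: · SUBGE
6: · MOVPL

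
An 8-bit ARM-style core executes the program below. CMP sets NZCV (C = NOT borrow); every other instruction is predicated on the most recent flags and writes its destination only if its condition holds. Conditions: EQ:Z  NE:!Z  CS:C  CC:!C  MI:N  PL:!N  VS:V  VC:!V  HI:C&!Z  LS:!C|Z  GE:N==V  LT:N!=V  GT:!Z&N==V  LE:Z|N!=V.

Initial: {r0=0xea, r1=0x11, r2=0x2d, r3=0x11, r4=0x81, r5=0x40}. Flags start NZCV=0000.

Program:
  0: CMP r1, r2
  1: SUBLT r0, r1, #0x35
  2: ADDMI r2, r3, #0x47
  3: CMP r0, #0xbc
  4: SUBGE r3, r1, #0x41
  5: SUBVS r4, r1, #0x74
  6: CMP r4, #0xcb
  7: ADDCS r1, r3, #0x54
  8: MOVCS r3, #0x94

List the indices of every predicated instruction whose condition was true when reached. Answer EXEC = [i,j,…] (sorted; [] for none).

EXEC = [1,2,4]

0: ✓ CMP  NZCV=1000
1: ✓ SUBLT  r0←0xdc
2: ✓ ADDMI  r2←0x58
3: ✓ CMP  NZCV=0010
4: ✓ SUBGE  r3←0xd0
5: · SUBVS
6: ✓ CMP  NZCV=1000
7: · ADDCS
8: · MOVCS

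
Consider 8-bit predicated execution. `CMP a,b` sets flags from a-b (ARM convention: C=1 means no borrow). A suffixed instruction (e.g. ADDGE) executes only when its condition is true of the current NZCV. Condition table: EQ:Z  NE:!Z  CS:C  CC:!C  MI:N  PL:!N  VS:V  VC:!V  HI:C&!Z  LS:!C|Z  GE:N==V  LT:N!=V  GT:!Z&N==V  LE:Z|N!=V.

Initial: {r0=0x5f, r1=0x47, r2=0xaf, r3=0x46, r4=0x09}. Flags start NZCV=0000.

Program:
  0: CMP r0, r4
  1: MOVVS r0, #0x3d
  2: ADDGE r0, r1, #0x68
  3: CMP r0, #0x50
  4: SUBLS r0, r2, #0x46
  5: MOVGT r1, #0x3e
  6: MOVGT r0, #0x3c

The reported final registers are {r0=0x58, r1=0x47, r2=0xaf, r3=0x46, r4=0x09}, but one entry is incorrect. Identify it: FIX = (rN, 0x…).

0: ✓ CMP  NZCV=0010
1: · MOVVS
2: ✓ ADDGE  r0←0xaf
3: ✓ CMP  NZCV=0011
4: · SUBLS
5: · MOVGT
6: · MOVGT

FIX = (r0, 0xaf)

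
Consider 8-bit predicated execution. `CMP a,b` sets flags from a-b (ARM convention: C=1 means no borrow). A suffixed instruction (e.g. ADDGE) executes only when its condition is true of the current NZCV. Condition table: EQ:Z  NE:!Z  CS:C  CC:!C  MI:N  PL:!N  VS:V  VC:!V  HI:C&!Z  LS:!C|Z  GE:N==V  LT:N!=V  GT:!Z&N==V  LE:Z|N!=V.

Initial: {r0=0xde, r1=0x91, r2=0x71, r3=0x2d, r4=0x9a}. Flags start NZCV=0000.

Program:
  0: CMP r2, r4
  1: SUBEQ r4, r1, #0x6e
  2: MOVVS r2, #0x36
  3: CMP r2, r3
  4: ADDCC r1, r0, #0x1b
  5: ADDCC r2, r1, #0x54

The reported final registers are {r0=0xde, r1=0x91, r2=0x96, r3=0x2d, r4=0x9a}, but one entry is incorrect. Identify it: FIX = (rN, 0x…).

[0] flags=1001 → (cmp)
[1] flags=1001 EQ?F → skip
[2] flags=1001 VS?T → r2=0x36
[3] flags=0010 → (cmp)
[4] flags=0010 CC?F → skip
[5] flags=0010 CC?F → skip

FIX = (r2, 0x36)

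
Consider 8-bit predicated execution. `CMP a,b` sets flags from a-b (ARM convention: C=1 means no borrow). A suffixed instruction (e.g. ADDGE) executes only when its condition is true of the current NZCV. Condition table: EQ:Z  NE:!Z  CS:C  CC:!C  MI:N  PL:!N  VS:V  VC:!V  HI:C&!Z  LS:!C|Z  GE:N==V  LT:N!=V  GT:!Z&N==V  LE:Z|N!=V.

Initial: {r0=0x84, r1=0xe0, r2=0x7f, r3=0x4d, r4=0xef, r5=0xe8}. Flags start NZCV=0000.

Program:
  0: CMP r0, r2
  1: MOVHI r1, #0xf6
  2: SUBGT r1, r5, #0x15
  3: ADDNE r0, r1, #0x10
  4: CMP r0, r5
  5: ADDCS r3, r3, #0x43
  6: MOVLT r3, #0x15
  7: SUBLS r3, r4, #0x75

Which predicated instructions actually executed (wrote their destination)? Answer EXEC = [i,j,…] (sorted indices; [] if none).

0: ✓ CMP  NZCV=0011
1: ✓ MOVHI  r1←0xf6
2: · SUBGT
3: ✓ ADDNE  r0←0x06
4: ✓ CMP  NZCV=0000
5: · ADDCS
6: · MOVLT
7: ✓ SUBLS  r3←0x7a

EXEC = [1,3,7]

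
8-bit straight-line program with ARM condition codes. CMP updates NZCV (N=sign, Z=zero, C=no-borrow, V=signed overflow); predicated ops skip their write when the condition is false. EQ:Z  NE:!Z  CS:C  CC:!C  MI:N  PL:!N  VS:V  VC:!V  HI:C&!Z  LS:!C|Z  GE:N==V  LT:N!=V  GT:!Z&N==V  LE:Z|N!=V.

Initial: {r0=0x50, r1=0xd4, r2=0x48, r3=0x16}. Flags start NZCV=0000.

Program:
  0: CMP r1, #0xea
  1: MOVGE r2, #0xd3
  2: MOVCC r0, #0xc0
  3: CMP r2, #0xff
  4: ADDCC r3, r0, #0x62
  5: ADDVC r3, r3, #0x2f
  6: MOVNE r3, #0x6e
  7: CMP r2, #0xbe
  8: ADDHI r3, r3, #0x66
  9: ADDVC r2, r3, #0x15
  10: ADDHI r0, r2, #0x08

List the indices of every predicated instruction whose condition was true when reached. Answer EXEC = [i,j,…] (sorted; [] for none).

0: ✓ CMP  NZCV=1000
1: · MOVGE
2: ✓ MOVCC  r0←0xc0
3: ✓ CMP  NZCV=0000
4: ✓ ADDCC  r3←0x22
5: ✓ ADDVC  r3←0x51
6: ✓ MOVNE  r3←0x6e
7: ✓ CMP  NZCV=1001
8: · ADDHI
9: · ADDVC
10: · ADDHI

EXEC = [2,4,5,6]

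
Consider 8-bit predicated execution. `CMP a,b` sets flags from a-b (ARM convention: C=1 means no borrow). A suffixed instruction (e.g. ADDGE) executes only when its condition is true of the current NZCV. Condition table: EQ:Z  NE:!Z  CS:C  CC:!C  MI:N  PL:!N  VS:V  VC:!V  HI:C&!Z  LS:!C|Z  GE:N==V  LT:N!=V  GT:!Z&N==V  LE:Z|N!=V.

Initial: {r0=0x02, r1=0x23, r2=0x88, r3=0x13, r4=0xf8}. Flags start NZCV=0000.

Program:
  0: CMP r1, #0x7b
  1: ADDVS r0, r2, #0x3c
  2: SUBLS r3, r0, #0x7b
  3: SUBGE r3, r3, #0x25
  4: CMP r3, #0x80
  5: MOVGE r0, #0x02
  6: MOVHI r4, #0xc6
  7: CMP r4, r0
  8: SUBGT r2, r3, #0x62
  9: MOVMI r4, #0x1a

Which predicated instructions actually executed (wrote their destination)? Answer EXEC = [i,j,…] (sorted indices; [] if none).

[0] flags=1000 → (cmp)
[1] flags=1000 VS?F → skip
[2] flags=1000 LS?T → r3=0x87
[3] flags=1000 GE?F → skip
[4] flags=0010 → (cmp)
[5] flags=0010 GE?T → r0=0x02
[6] flags=0010 HI?T → r4=0xc6
[7] flags=1010 → (cmp)
[8] flags=1010 GT?F → skip
[9] flags=1010 MI?T → r4=0x1a

EXEC = [2,5,6,9]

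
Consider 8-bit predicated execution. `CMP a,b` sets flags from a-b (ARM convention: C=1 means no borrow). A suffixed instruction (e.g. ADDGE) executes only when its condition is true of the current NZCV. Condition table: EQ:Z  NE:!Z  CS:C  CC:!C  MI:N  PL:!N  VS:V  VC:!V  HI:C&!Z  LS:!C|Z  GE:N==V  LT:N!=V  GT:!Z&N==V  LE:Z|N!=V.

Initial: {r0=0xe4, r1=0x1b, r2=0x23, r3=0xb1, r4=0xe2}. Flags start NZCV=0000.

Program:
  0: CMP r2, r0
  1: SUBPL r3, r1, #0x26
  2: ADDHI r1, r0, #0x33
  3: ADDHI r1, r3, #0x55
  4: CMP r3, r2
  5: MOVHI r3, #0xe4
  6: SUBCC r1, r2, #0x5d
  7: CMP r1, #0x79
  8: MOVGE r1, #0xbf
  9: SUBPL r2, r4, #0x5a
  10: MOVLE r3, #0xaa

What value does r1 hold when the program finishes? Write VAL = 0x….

[0] flags=0000 → (cmp)
[1] flags=0000 PL?T → r3=0xf5
[2] flags=0000 HI?F → skip
[3] flags=0000 HI?F → skip
[4] flags=1010 → (cmp)
[5] flags=1010 HI?T → r3=0xe4
[6] flags=1010 CC?F → skip
[7] flags=1000 → (cmp)
[8] flags=1000 GE?F → skip
[9] flags=1000 PL?F → skip
[10] flags=1000 LE?T → r3=0xaa

VAL = 0x1b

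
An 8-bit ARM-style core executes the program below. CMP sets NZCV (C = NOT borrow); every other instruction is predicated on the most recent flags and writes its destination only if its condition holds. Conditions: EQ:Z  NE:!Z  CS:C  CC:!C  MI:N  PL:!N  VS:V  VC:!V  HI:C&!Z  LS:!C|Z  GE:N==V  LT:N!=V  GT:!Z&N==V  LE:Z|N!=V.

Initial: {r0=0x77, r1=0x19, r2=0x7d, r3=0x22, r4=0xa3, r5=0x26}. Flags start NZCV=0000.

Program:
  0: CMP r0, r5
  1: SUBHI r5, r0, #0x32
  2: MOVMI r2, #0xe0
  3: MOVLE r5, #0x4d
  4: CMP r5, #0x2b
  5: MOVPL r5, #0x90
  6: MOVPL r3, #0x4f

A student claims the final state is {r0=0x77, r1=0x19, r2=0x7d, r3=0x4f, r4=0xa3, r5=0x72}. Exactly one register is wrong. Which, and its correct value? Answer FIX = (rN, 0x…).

FIX = (r5, 0x90)

0: ✓ CMP  NZCV=0010
1: ✓ SUBHI  r5←0x45
2: · MOVMI
3: · MOVLE
4: ✓ CMP  NZCV=0010
5: ✓ MOVPL  r5←0x90
6: ✓ MOVPL  r3←0x4f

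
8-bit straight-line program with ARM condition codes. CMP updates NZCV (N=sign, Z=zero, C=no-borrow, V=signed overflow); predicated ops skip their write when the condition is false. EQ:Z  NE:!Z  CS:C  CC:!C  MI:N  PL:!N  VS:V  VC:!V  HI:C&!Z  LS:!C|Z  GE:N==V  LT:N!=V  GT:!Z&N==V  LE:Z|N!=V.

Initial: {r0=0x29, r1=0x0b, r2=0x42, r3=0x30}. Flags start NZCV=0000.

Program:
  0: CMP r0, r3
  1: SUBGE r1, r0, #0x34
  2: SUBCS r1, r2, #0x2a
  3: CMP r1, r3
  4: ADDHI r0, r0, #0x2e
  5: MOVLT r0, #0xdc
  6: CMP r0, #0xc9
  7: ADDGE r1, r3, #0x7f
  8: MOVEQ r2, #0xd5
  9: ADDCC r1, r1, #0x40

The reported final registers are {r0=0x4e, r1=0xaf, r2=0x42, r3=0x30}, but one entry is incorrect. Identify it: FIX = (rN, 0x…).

FIX = (r0, 0xdc)

[0] flags=1000 → (cmp)
[1] flags=1000 GE?F → skip
[2] flags=1000 CS?F → skip
[3] flags=1000 → (cmp)
[4] flags=1000 HI?F → skip
[5] flags=1000 LT?T → r0=0xdc
[6] flags=0010 → (cmp)
[7] flags=0010 GE?T → r1=0xaf
[8] flags=0010 EQ?F → skip
[9] flags=0010 CC?F → skip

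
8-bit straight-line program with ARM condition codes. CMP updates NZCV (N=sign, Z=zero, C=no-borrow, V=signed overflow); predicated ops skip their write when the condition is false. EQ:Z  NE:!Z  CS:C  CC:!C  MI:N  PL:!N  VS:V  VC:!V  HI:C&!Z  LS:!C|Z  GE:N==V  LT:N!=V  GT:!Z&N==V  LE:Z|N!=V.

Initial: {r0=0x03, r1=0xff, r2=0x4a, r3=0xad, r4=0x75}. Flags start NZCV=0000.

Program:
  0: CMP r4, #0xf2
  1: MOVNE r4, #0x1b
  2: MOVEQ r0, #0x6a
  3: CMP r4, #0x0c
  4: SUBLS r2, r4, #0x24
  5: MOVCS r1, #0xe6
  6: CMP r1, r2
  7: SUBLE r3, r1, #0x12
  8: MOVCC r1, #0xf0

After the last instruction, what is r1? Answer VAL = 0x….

[0] flags=1001 → (cmp)
[1] flags=1001 NE?T → r4=0x1b
[2] flags=1001 EQ?F → skip
[3] flags=0010 → (cmp)
[4] flags=0010 LS?F → skip
[5] flags=0010 CS?T → r1=0xe6
[6] flags=1010 → (cmp)
[7] flags=1010 LE?T → r3=0xd4
[8] flags=1010 CC?F → skip

VAL = 0xe6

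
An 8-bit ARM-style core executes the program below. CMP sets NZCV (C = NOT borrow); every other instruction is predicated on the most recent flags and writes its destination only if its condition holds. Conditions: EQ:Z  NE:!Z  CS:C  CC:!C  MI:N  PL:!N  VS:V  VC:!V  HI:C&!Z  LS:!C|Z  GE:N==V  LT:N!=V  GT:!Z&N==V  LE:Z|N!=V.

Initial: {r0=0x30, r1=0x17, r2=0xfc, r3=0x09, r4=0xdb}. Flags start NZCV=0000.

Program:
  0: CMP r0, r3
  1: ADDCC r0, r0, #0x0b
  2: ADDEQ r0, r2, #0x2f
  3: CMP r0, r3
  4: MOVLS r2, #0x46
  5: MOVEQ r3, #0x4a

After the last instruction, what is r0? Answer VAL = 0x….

[0] flags=0010 → (cmp)
[1] flags=0010 CC?F → skip
[2] flags=0010 EQ?F → skip
[3] flags=0010 → (cmp)
[4] flags=0010 LS?F → skip
[5] flags=0010 EQ?F → skip

VAL = 0x30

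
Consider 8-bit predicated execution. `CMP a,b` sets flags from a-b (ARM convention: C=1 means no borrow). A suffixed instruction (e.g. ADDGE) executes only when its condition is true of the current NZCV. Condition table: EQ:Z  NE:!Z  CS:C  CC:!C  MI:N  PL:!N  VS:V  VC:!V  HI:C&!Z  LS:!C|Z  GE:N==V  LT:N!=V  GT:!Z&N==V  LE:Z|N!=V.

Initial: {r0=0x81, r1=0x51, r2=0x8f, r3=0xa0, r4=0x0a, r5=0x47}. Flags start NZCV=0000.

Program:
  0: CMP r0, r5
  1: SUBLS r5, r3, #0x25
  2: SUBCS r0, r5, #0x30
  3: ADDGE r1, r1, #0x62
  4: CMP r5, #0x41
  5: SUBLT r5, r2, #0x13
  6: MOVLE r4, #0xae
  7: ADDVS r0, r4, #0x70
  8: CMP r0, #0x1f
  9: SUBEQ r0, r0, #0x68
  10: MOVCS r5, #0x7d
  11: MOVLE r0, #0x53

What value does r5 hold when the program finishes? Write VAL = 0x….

0: ✓ CMP  NZCV=0011
1: · SUBLS
2: ✓ SUBCS  r0←0x17
3: · ADDGE
4: ✓ CMP  NZCV=0010
5: · SUBLT
6: · MOVLE
7: · ADDVS
8: ✓ CMP  NZCV=1000
9: · SUBEQ
10: · MOVCS
11: ✓ MOVLE  r0←0x53

VAL = 0x47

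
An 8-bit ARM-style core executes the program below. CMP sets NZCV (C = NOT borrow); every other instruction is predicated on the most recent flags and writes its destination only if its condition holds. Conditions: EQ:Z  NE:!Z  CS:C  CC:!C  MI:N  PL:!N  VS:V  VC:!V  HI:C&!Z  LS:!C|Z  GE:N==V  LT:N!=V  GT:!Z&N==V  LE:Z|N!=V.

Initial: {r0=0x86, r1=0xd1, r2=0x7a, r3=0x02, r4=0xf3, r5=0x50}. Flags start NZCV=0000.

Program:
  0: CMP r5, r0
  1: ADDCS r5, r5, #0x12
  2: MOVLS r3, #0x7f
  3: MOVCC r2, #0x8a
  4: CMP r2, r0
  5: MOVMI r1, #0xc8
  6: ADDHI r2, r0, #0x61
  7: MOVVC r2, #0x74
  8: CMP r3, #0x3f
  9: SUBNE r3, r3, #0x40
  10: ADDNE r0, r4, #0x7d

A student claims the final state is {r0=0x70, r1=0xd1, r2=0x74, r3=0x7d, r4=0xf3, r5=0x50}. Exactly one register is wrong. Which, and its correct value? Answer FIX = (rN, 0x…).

[0] flags=1001 → (cmp)
[1] flags=1001 CS?F → skip
[2] flags=1001 LS?T → r3=0x7f
[3] flags=1001 CC?T → r2=0x8a
[4] flags=0010 → (cmp)
[5] flags=0010 MI?F → skip
[6] flags=0010 HI?T → r2=0xe7
[7] flags=0010 VC?T → r2=0x74
[8] flags=0010 → (cmp)
[9] flags=0010 NE?T → r3=0x3f
[10] flags=0010 NE?T → r0=0x70

FIX = (r3, 0x3f)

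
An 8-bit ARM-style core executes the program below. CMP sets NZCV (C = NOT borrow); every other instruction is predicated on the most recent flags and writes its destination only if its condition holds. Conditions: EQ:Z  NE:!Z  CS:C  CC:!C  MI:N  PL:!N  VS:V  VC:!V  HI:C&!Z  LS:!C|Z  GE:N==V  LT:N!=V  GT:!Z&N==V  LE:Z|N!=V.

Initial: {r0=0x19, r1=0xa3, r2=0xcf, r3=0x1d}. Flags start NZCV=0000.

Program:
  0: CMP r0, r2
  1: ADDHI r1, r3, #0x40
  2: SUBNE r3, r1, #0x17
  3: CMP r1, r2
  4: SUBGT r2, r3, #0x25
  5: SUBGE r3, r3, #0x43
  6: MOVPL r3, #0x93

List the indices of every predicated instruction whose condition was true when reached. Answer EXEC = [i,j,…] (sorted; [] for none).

EXEC = [2]

0: ✓ CMP  NZCV=0000
1: · ADDHI
2: ✓ SUBNE  r3←0x8c
3: ✓ CMP  NZCV=1000
4: · SUBGT
5: · SUBGE
6: · MOVPL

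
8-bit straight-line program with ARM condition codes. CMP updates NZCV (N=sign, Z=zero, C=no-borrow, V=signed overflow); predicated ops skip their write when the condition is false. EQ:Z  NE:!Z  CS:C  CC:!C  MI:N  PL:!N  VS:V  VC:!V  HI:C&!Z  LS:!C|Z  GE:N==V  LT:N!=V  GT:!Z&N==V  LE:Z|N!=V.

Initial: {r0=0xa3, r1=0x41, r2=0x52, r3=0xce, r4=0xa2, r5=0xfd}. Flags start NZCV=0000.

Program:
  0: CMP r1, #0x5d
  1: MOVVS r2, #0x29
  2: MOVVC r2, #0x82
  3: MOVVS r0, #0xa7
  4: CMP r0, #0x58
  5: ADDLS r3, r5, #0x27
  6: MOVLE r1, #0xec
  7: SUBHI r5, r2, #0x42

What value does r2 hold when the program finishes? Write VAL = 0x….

0: ✓ CMP  NZCV=1000
1: · MOVVS
2: ✓ MOVVC  r2←0x82
3: · MOVVS
4: ✓ CMP  NZCV=0011
5: · ADDLS
6: ✓ MOVLE  r1←0xec
7: ✓ SUBHI  r5←0x40

VAL = 0x82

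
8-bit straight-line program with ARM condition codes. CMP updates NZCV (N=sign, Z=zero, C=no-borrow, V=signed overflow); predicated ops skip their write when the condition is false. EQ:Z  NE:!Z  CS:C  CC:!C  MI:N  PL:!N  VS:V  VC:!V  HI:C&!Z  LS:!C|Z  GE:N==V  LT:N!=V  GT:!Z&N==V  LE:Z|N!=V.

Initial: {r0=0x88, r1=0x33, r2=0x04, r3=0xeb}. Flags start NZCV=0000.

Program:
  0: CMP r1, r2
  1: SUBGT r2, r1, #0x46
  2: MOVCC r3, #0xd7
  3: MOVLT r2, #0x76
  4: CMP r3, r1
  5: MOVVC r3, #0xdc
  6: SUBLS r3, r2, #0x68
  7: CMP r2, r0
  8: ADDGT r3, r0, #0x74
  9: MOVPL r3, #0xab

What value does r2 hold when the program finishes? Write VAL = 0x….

VAL = 0xed

[0] flags=0010 → (cmp)
[1] flags=0010 GT?T → r2=0xed
[2] flags=0010 CC?F → skip
[3] flags=0010 LT?F → skip
[4] flags=1010 → (cmp)
[5] flags=1010 VC?T → r3=0xdc
[6] flags=1010 LS?F → skip
[7] flags=0010 → (cmp)
[8] flags=0010 GT?T → r3=0xfc
[9] flags=0010 PL?T → r3=0xab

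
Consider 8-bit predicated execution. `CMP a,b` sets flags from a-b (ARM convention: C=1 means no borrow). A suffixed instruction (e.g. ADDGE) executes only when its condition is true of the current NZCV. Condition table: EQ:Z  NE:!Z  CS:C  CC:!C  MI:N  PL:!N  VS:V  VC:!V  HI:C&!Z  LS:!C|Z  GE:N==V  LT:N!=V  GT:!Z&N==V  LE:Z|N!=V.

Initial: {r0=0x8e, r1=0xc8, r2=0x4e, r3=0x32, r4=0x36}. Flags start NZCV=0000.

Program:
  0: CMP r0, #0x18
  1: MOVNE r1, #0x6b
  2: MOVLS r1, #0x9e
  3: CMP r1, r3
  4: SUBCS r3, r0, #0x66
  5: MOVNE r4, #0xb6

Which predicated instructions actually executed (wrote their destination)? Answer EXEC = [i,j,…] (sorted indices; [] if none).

[0] flags=0011 → (cmp)
[1] flags=0011 NE?T → r1=0x6b
[2] flags=0011 LS?F → skip
[3] flags=0010 → (cmp)
[4] flags=0010 CS?T → r3=0x28
[5] flags=0010 NE?T → r4=0xb6

EXEC = [1,4,5]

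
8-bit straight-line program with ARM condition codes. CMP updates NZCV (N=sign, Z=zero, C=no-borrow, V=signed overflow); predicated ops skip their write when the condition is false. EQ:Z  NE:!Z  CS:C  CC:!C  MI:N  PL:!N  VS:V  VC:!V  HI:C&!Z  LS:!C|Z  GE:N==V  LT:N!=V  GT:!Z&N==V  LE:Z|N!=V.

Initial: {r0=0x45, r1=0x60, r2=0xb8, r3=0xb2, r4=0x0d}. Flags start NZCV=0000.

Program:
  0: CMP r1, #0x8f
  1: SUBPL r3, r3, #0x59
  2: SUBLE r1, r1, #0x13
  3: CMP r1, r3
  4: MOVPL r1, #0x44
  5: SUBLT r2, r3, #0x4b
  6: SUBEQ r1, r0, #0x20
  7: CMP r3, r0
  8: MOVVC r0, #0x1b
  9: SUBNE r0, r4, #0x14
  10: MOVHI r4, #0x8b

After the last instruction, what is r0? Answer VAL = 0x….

0: ✓ CMP  NZCV=1001
1: · SUBPL
2: · SUBLE
3: ✓ CMP  NZCV=1001
4: · MOVPL
5: · SUBLT
6: · SUBEQ
7: ✓ CMP  NZCV=0011
8: · MOVVC
9: ✓ SUBNE  r0←0xf9
10: ✓ MOVHI  r4←0x8b

VAL = 0xf9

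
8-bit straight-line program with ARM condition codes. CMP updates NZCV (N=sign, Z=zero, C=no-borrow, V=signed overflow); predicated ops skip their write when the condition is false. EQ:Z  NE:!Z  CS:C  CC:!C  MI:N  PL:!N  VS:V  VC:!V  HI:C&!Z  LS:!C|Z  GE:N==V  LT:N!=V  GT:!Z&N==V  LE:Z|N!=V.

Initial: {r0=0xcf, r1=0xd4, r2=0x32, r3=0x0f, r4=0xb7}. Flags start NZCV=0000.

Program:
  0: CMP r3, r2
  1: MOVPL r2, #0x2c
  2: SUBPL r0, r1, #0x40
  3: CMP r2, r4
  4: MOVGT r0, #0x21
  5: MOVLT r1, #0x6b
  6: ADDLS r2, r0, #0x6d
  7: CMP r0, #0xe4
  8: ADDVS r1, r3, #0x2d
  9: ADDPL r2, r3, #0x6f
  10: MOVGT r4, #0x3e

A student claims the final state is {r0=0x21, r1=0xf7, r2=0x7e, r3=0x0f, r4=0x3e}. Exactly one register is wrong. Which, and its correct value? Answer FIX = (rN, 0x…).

FIX = (r1, 0xd4)

0: ✓ CMP  NZCV=1000
1: · MOVPL
2: · SUBPL
3: ✓ CMP  NZCV=0000
4: ✓ MOVGT  r0←0x21
5: · MOVLT
6: ✓ ADDLS  r2←0x8e
7: ✓ CMP  NZCV=0000
8: · ADDVS
9: ✓ ADDPL  r2←0x7e
10: ✓ MOVGT  r4←0x3e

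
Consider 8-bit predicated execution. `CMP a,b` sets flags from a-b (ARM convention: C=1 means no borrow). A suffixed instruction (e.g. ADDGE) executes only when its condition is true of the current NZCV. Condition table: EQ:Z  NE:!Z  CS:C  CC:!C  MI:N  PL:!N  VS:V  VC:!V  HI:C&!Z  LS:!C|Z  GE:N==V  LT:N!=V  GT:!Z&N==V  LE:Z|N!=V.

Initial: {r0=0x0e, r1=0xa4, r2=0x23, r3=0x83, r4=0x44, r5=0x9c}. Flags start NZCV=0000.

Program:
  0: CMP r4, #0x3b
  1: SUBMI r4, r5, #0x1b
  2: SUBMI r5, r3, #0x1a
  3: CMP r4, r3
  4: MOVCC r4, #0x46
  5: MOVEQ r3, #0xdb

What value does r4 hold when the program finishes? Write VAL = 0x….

VAL = 0x46

[0] flags=0010 → (cmp)
[1] flags=0010 MI?F → skip
[2] flags=0010 MI?F → skip
[3] flags=1001 → (cmp)
[4] flags=1001 CC?T → r4=0x46
[5] flags=1001 EQ?F → skip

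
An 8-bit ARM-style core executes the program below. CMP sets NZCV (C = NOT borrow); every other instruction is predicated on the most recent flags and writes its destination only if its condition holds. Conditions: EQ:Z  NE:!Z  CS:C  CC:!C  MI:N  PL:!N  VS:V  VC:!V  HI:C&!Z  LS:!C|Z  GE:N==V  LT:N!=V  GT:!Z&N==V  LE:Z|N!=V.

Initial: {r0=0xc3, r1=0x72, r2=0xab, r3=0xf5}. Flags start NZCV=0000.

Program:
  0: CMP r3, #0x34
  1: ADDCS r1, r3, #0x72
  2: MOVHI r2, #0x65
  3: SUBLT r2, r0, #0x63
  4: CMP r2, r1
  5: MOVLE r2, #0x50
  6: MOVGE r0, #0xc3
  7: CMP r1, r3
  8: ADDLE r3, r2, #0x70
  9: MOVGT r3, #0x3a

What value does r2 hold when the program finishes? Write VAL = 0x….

VAL = 0x50

[0] flags=1010 → (cmp)
[1] flags=1010 CS?T → r1=0x67
[2] flags=1010 HI?T → r2=0x65
[3] flags=1010 LT?T → r2=0x60
[4] flags=1000 → (cmp)
[5] flags=1000 LE?T → r2=0x50
[6] flags=1000 GE?F → skip
[7] flags=0000 → (cmp)
[8] flags=0000 LE?F → skip
[9] flags=0000 GT?T → r3=0x3a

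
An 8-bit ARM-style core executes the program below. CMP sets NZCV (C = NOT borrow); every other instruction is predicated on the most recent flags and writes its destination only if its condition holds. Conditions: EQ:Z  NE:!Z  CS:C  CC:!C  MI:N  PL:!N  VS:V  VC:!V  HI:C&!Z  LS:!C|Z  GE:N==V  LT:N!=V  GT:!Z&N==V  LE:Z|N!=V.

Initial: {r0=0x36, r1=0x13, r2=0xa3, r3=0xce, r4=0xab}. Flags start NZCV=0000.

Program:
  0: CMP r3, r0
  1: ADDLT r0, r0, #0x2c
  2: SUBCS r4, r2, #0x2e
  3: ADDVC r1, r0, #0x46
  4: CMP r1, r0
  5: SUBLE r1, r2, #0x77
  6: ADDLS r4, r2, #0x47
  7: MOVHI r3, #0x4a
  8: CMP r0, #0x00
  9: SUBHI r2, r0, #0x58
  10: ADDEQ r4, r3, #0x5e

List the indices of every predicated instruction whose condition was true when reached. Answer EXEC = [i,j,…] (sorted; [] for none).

0: ✓ CMP  NZCV=1010
1: ✓ ADDLT  r0←0x62
2: ✓ SUBCS  r4←0x75
3: ✓ ADDVC  r1←0xa8
4: ✓ CMP  NZCV=0011
5: ✓ SUBLE  r1←0x2c
6: · ADDLS
7: ✓ MOVHI  r3←0x4a
8: ✓ CMP  NZCV=0010
9: ✓ SUBHI  r2←0x0a
10: · ADDEQ

EXEC = [1,2,3,5,7,9]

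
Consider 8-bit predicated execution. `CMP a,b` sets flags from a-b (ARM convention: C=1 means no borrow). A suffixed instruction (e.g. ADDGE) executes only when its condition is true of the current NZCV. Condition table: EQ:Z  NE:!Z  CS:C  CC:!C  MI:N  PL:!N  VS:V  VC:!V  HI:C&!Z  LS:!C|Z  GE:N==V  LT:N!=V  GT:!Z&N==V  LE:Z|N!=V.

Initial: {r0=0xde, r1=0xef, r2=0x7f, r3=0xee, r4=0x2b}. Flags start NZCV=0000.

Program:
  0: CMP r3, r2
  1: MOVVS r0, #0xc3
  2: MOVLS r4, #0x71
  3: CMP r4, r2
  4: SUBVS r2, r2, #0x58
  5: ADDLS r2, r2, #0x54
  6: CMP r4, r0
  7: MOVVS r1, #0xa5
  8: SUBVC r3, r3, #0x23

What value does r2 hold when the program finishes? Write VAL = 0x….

VAL = 0xd3

[0] flags=0011 → (cmp)
[1] flags=0011 VS?T → r0=0xc3
[2] flags=0011 LS?F → skip
[3] flags=1000 → (cmp)
[4] flags=1000 VS?F → skip
[5] flags=1000 LS?T → r2=0xd3
[6] flags=0000 → (cmp)
[7] flags=0000 VS?F → skip
[8] flags=0000 VC?T → r3=0xcb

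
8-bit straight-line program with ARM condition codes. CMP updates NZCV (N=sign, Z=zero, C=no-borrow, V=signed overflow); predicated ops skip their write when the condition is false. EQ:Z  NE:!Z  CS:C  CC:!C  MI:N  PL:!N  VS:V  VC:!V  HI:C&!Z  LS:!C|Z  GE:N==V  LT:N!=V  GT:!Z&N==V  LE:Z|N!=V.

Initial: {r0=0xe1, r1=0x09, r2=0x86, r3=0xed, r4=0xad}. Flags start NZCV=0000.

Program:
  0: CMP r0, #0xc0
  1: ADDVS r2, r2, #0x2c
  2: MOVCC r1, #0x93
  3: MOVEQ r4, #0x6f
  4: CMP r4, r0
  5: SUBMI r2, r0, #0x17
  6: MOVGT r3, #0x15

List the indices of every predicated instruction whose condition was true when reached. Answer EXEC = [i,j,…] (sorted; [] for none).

EXEC = [5]

[0] flags=0010 → (cmp)
[1] flags=0010 VS?F → skip
[2] flags=0010 CC?F → skip
[3] flags=0010 EQ?F → skip
[4] flags=1000 → (cmp)
[5] flags=1000 MI?T → r2=0xca
[6] flags=1000 GT?F → skip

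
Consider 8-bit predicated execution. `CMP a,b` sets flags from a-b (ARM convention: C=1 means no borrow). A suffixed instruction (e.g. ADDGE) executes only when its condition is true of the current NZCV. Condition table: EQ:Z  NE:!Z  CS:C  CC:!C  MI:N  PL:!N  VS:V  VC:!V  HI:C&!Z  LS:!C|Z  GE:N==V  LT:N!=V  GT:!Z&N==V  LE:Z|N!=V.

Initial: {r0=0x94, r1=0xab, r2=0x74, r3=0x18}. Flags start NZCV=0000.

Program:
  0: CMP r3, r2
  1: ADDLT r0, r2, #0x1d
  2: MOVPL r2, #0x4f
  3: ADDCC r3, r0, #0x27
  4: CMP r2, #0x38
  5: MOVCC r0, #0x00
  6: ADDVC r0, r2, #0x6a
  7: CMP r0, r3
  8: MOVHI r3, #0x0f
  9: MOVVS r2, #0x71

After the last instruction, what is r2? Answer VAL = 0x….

[0] flags=1000 → (cmp)
[1] flags=1000 LT?T → r0=0x91
[2] flags=1000 PL?F → skip
[3] flags=1000 CC?T → r3=0xb8
[4] flags=0010 → (cmp)
[5] flags=0010 CC?F → skip
[6] flags=0010 VC?T → r0=0xde
[7] flags=0010 → (cmp)
[8] flags=0010 HI?T → r3=0x0f
[9] flags=0010 VS?F → skip

VAL = 0x74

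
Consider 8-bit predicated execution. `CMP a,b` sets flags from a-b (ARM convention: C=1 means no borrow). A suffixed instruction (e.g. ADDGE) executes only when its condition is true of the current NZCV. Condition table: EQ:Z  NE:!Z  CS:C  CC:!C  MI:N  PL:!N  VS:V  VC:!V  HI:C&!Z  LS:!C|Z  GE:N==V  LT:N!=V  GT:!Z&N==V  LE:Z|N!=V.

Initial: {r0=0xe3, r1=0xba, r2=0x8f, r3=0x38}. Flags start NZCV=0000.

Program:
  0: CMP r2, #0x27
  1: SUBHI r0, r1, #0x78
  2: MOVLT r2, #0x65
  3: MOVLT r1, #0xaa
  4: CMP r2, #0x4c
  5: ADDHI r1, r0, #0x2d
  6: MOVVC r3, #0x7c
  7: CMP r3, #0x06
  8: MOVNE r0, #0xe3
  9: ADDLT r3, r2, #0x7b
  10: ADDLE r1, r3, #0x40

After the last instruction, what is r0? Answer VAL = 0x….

VAL = 0xe3

0: ✓ CMP  NZCV=0011
1: ✓ SUBHI  r0←0x42
2: ✓ MOVLT  r2←0x65
3: ✓ MOVLT  r1←0xaa
4: ✓ CMP  NZCV=0010
5: ✓ ADDHI  r1←0x6f
6: ✓ MOVVC  r3←0x7c
7: ✓ CMP  NZCV=0010
8: ✓ MOVNE  r0←0xe3
9: · ADDLT
10: · ADDLE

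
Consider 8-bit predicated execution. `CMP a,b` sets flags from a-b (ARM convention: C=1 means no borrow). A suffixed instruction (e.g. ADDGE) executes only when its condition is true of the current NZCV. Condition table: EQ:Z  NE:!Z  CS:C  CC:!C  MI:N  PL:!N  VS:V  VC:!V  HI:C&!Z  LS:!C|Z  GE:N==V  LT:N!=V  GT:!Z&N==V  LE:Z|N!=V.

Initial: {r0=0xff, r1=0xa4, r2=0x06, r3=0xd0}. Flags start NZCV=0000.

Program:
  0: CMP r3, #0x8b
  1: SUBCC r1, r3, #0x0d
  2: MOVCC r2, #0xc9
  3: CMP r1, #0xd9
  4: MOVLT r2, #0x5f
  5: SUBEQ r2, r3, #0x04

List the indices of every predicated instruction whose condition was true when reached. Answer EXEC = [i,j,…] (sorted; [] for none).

EXEC = [4]

0: ✓ CMP  NZCV=0010
1: · SUBCC
2: · MOVCC
3: ✓ CMP  NZCV=1000
4: ✓ MOVLT  r2←0x5f
5: · SUBEQ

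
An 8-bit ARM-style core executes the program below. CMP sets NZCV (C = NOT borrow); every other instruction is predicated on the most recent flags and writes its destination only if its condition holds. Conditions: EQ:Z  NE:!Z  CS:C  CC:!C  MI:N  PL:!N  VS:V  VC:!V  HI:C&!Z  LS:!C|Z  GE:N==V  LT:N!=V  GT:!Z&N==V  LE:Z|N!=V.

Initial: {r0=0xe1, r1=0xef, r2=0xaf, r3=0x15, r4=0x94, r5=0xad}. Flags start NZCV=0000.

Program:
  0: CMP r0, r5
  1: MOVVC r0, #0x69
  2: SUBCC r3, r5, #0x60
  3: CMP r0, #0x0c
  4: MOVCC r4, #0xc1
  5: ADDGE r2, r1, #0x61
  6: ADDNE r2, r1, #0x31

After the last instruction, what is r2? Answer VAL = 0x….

0: ✓ CMP  NZCV=0010
1: ✓ MOVVC  r0←0x69
2: · SUBCC
3: ✓ CMP  NZCV=0010
4: · MOVCC
5: ✓ ADDGE  r2←0x50
6: ✓ ADDNE  r2←0x20

VAL = 0x20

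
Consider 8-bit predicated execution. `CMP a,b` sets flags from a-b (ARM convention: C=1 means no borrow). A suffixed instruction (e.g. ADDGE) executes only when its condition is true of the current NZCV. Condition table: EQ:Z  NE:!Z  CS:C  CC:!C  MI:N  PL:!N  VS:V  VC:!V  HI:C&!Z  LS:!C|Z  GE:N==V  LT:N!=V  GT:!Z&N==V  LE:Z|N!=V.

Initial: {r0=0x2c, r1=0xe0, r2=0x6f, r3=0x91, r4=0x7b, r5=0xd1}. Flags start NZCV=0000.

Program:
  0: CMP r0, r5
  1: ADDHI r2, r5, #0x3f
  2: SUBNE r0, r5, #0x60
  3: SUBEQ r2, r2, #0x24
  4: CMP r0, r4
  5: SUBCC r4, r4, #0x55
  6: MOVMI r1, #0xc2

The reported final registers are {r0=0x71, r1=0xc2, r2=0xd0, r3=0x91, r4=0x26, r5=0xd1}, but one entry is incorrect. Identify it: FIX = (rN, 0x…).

0: ✓ CMP  NZCV=0000
1: · ADDHI
2: ✓ SUBNE  r0←0x71
3: · SUBEQ
4: ✓ CMP  NZCV=1000
5: ✓ SUBCC  r4←0x26
6: ✓ MOVMI  r1←0xc2

FIX = (r2, 0x6f)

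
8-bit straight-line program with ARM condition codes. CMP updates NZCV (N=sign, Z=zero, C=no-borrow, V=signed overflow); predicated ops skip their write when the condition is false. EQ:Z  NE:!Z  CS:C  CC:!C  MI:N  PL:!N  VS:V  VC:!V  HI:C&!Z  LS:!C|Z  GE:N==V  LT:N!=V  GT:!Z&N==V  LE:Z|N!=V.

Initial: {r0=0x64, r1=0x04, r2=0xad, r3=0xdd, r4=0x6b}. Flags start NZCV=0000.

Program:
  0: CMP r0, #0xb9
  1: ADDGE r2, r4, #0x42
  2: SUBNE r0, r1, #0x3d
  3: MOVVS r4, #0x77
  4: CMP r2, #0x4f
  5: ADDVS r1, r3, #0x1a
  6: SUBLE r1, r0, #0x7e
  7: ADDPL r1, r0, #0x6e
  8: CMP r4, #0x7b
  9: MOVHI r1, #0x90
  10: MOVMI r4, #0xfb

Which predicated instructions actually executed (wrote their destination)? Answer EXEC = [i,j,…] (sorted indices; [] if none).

[0] flags=1001 → (cmp)
[1] flags=1001 GE?T → r2=0xad
[2] flags=1001 NE?T → r0=0xc7
[3] flags=1001 VS?T → r4=0x77
[4] flags=0011 → (cmp)
[5] flags=0011 VS?T → r1=0xf7
[6] flags=0011 LE?T → r1=0x49
[7] flags=0011 PL?T → r1=0x35
[8] flags=1000 → (cmp)
[9] flags=1000 HI?F → skip
[10] flags=1000 MI?T → r4=0xfb

EXEC = [1,2,3,5,6,7,10]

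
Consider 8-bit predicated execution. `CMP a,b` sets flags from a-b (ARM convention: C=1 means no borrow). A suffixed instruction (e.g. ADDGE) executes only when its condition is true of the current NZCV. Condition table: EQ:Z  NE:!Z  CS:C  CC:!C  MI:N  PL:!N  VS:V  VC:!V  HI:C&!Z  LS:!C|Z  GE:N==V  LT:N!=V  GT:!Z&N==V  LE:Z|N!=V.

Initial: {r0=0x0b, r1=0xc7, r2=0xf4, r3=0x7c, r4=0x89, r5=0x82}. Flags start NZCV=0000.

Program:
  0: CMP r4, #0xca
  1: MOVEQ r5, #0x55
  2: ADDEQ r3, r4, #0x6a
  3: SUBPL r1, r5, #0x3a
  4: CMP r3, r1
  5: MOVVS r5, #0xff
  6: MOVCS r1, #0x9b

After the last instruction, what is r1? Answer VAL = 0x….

0: ✓ CMP  NZCV=1000
1: · MOVEQ
2: · ADDEQ
3: · SUBPL
4: ✓ CMP  NZCV=1001
5: ✓ MOVVS  r5←0xff
6: · MOVCS

VAL = 0xc7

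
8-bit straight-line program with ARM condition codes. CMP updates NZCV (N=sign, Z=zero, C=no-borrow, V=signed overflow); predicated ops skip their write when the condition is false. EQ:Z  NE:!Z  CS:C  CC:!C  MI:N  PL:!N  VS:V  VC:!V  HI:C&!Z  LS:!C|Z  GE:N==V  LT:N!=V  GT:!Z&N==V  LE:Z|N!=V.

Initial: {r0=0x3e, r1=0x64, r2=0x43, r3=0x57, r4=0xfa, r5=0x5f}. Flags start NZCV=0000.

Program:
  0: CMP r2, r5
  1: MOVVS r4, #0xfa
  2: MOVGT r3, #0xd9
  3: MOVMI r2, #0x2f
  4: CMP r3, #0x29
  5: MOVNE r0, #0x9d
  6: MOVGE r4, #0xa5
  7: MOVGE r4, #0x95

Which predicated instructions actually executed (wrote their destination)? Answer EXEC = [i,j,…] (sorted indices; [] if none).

[0] flags=1000 → (cmp)
[1] flags=1000 VS?F → skip
[2] flags=1000 GT?F → skip
[3] flags=1000 MI?T → r2=0x2f
[4] flags=0010 → (cmp)
[5] flags=0010 NE?T → r0=0x9d
[6] flags=0010 GE?T → r4=0xa5
[7] flags=0010 GE?T → r4=0x95

EXEC = [3,5,6,7]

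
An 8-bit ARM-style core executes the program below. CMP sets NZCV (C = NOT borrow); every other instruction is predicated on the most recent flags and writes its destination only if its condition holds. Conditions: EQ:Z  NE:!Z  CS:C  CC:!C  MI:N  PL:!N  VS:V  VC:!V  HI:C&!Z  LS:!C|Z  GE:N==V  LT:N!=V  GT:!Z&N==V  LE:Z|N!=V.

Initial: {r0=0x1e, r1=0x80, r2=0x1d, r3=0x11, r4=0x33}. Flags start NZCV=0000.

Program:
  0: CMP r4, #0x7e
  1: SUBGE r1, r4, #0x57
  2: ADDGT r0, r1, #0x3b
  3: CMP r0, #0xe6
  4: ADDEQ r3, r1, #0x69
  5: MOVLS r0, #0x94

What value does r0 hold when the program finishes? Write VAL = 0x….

VAL = 0x94

0: ✓ CMP  NZCV=1000
1: · SUBGE
2: · ADDGT
3: ✓ CMP  NZCV=0000
4: · ADDEQ
5: ✓ MOVLS  r0←0x94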